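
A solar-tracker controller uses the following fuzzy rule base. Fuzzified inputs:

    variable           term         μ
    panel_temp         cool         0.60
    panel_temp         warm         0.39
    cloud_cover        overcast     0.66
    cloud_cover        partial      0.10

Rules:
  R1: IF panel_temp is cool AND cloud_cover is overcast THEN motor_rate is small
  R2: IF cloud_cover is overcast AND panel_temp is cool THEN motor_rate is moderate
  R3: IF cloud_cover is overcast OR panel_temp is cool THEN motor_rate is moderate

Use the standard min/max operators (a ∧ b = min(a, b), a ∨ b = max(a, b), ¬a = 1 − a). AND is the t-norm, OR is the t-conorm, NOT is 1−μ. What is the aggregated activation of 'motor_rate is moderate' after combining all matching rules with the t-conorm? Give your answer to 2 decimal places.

0.66

R1: cool=0.60, overcast=0.66; AND[min(a, b)] → w = 0.60
R2: overcast=0.66, cool=0.60; AND[min(a, b)] → w = 0.60
R3: overcast=0.66, cool=0.60; OR[max(a, b)] → w = 0.66
Rules with consequent 'moderate': {R2, R3} → strengths 0.60, 0.66
Aggregate via t-conorm [max(a, b)]: 0.66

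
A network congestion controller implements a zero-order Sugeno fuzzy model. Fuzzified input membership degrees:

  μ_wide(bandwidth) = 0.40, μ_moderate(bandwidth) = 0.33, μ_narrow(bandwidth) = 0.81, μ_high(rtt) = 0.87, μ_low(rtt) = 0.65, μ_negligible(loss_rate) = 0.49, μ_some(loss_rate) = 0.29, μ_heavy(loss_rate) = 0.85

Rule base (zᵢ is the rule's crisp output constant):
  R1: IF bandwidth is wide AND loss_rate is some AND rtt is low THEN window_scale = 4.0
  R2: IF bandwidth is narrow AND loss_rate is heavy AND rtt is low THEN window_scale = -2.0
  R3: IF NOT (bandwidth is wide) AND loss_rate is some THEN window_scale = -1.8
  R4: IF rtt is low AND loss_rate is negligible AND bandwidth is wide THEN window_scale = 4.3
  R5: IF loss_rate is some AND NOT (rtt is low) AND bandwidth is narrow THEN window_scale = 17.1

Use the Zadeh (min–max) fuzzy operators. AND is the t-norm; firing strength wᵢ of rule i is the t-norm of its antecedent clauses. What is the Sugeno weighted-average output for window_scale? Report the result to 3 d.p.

3.134

R1 (z=4.0): wide=0.40, some=0.29, low=0.65; AND[min(a, b)] → w = 0.29
R2 (z=-2.0): narrow=0.81, heavy=0.85, low=0.65; AND[min(a, b)] → w = 0.65
R3 (z=-1.8): ¬wide=1−0.40=0.60, some=0.29; AND[min(a, b)] → w = 0.29
R4 (z=4.3): low=0.65, negligible=0.49, wide=0.40; AND[min(a, b)] → w = 0.40
R5 (z=17.1): some=0.29, ¬low=1−0.65=0.35, narrow=0.81; AND[min(a, b)] → w = 0.29
Weighted average = (0.29·4.0 + 0.65·-2.0 + 0.29·-1.8 + 0.40·4.3 + 0.29·17.1) / (0.29 + 0.65 + 0.29 + 0.40 + 0.29)
  = 6.0170 / 1.9200 = 3.134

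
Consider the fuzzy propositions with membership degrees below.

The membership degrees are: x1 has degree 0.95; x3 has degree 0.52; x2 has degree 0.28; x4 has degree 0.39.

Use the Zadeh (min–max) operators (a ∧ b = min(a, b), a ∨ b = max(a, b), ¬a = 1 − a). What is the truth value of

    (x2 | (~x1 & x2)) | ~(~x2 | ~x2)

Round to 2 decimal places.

0.28

~x1 = 1 − 0.95 = 0.05
~x1 & x2 = min(a, b) on (0.05, 0.28) = 0.05
x2 | (~x1 & x2) = max(a, b) on (0.28, 0.05) = 0.28
~x2 = 1 − 0.28 = 0.72
~x2 = 1 − 0.28 = 0.72
~x2 | ~x2 = max(a, b) on (0.72, 0.72) = 0.72
~(~x2 | ~x2) = 1 − 0.72 = 0.28
(x2 | (~x1 & x2)) | ~(~x2 | ~x2) = max(a, b) on (0.28, 0.28) = 0.28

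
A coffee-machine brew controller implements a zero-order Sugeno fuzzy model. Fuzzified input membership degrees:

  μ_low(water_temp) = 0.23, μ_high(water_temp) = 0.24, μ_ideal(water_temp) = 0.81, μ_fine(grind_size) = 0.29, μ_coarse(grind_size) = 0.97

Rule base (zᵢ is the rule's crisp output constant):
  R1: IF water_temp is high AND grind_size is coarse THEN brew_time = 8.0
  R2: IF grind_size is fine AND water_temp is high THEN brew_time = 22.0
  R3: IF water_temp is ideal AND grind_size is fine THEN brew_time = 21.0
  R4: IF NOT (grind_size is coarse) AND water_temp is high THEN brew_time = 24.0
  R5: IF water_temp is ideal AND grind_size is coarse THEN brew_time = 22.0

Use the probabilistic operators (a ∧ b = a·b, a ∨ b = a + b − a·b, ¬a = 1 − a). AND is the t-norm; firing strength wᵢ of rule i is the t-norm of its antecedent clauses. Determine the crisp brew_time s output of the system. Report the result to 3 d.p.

R1 (z=8.0): high=0.24, coarse=0.97; AND[a·b] → w = 0.2328
R2 (z=22.0): fine=0.29, high=0.24; AND[a·b] → w = 0.0696
R3 (z=21.0): ideal=0.81, fine=0.29; AND[a·b] → w = 0.2349
R4 (z=24.0): ¬coarse=1−0.97=0.03, high=0.24; AND[a·b] → w = 0.0072
R5 (z=22.0): ideal=0.81, coarse=0.97; AND[a·b] → w = 0.7857
Weighted average = (0.2328·8.0 + 0.0696·22.0 + 0.2349·21.0 + 0.0072·24.0 + 0.7857·22.0) / (0.2328 + 0.0696 + 0.2349 + 0.0072 + 0.7857)
  = 25.7847 / 1.3302 = 19.384

19.384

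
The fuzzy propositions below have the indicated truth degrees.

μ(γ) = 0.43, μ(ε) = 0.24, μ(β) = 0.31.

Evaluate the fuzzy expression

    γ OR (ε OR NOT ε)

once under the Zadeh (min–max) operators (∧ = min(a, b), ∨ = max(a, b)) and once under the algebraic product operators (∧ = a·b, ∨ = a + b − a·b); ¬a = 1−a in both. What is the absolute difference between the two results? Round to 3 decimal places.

0.136

Under Zadeh (min–max):
  NOT ε = 1 − 0.24 = 0.76
  ε OR NOT ε = max(a, b) on (0.24, 0.76) = 0.76
  γ OR (ε OR NOT ε) = max(a, b) on (0.43, 0.76) = 0.76
  → value = 0.7600
Under algebraic product:
  NOT ε = 1 − 0.2400 = 0.7600
  ε OR NOT ε = a + b − a·b on (0.2400, 0.7600) = 0.8176
  γ OR (ε OR NOT ε) = a + b − a·b on (0.4300, 0.8176) = 0.8960
  → value = 0.8960
|0.7600 − 0.8960| = 0.136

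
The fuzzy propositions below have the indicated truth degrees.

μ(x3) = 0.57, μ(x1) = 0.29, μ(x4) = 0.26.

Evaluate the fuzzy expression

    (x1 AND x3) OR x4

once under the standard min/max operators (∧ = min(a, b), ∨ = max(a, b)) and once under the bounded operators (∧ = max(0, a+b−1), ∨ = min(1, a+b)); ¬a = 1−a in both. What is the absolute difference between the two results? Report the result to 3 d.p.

0.030

Under standard min/max:
  x1 AND x3 = min(a, b) on (0.29, 0.57) = 0.29
  (x1 AND x3) OR x4 = max(a, b) on (0.29, 0.26) = 0.29
  → value = 0.2900
Under bounded:
  x1 AND x3 = max(0, a+b−1) on (0.29, 0.57) = 0.00
  (x1 AND x3) OR x4 = min(1, a+b) on (0.00, 0.26) = 0.26
  → value = 0.2600
|0.2900 − 0.2600| = 0.030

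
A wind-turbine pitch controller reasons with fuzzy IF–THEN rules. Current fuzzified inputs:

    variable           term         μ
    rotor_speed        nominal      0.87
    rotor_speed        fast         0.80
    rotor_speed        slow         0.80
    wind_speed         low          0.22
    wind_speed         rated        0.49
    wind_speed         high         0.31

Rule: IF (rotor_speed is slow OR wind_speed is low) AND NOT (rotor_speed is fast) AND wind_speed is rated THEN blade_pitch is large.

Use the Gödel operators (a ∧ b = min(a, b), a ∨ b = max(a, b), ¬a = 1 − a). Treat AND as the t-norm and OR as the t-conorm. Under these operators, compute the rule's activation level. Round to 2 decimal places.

firing strength: (slow=0.80 OR low=0.22) = 0.80; AND[min(a, b)] with ¬fast=1−0.80=0.20, rated=0.49 → w = 0.20

0.20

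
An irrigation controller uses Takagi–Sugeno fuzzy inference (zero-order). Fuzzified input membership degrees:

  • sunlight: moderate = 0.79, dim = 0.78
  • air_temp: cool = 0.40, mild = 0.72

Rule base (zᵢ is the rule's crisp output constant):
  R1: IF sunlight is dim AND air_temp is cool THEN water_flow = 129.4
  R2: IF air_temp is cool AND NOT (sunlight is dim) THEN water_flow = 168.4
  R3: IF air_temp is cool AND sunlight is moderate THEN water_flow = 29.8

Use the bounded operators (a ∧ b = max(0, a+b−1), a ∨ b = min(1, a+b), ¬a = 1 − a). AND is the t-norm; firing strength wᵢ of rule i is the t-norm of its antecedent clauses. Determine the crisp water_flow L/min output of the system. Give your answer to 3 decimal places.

R1 (z=129.4): dim=0.78, cool=0.40; AND[max(0, a+b−1)] → w = 0.18
R2 (z=168.4): cool=0.40, ¬dim=1−0.78=0.22; AND[max(0, a+b−1)] → w = 0.00
R3 (z=29.8): cool=0.40, moderate=0.79; AND[max(0, a+b−1)] → w = 0.19
Weighted average = (0.18·129.4 + 0.00·168.4 + 0.19·29.8) / (0.18 + 0.00 + 0.19)
  = 28.9540 / 0.3700 = 78.254

78.254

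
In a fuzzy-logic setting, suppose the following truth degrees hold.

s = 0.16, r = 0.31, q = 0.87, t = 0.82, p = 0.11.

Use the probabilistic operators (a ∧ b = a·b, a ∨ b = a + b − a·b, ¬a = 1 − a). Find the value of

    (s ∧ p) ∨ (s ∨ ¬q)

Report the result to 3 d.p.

0.282

s ∧ p = a·b on (0.1600, 0.1100) = 0.0176
¬q = 1 − 0.8700 = 0.1300
s ∨ ¬q = a + b − a·b on (0.1600, 0.1300) = 0.2692
(s ∧ p) ∨ (s ∨ ¬q) = a + b − a·b on (0.0176, 0.2692) = 0.2821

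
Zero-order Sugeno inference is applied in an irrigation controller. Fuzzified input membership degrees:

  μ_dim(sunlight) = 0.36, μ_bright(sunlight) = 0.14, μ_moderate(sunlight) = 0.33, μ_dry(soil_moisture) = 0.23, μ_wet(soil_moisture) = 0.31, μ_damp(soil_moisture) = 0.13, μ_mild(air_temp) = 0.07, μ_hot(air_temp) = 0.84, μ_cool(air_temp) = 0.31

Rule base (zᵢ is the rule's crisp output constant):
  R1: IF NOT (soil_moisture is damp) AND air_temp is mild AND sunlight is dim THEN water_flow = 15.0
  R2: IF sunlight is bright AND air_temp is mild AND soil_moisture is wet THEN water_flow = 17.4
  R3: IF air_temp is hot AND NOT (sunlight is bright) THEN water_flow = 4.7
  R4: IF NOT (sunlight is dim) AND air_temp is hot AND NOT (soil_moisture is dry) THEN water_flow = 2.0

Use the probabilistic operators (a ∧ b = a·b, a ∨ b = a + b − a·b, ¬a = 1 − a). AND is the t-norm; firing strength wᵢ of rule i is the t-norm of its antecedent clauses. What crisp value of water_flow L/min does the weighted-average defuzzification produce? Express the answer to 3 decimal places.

R1 (z=15.0): ¬damp=1−0.13=0.87, mild=0.07, dim=0.36; AND[a·b] → w = 0.0219
R2 (z=17.4): bright=0.14, mild=0.07, wet=0.31; AND[a·b] → w = 0.0030
R3 (z=4.7): hot=0.84, ¬bright=1−0.14=0.86; AND[a·b] → w = 0.7224
R4 (z=2.0): ¬dim=1−0.36=0.64, hot=0.84, ¬dry=1−0.23=0.77; AND[a·b] → w = 0.4140
Weighted average = (0.0219·15.0 + 0.0030·17.4 + 0.7224·4.7 + 0.4140·2.0) / (0.0219 + 0.0030 + 0.7224 + 0.4140)
  = 4.6049 / 1.1613 = 3.965

3.965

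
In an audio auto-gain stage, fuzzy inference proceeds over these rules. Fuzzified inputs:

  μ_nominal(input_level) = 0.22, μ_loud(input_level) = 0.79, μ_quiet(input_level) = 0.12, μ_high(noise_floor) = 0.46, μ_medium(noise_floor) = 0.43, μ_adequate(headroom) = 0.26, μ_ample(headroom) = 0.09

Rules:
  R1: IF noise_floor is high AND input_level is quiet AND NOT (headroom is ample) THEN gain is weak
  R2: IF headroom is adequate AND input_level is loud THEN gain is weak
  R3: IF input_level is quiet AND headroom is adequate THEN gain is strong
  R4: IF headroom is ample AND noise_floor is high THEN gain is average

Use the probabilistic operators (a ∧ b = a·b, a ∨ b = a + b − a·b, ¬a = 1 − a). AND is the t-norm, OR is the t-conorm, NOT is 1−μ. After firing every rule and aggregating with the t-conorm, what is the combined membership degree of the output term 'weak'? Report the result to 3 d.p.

0.245

R1: high=0.46, quiet=0.12, ¬ample=1−0.09=0.91; AND[a·b] → w = 0.0502
R2: adequate=0.26, loud=0.79; AND[a·b] → w = 0.2054
R3: quiet=0.12, adequate=0.26; AND[a·b] → w = 0.0312
R4: ample=0.09, high=0.46; AND[a·b] → w = 0.0414
Rules with consequent 'weak': {R1, R2} → strengths 0.0502, 0.2054
Aggregate via t-conorm [a + b − a·b]: 0.2453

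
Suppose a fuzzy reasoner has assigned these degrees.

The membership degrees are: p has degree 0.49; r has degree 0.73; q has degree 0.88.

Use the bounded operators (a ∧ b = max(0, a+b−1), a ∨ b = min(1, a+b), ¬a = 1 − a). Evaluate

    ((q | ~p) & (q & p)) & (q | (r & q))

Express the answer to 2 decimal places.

0.37

~p = 1 − 0.49 = 0.51
q | ~p = min(1, a+b) on (0.88, 0.51) = 1.00
q & p = max(0, a+b−1) on (0.88, 0.49) = 0.37
(q | ~p) & (q & p) = max(0, a+b−1) on (1.00, 0.37) = 0.37
r & q = max(0, a+b−1) on (0.73, 0.88) = 0.61
q | (r & q) = min(1, a+b) on (0.88, 0.61) = 1.00
((q | ~p) & (q & p)) & (q | (r & q)) = max(0, a+b−1) on (0.37, 1.00) = 0.37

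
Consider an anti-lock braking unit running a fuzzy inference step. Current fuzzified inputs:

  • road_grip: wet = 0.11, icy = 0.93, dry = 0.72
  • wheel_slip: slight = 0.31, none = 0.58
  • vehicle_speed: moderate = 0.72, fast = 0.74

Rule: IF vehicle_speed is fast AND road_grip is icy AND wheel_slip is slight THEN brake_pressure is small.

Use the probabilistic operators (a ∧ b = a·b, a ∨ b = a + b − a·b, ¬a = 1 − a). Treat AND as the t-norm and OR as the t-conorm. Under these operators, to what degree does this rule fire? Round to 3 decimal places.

0.213

firing strength: fast=0.74, icy=0.93, slight=0.31; AND[a·b] → w = 0.2133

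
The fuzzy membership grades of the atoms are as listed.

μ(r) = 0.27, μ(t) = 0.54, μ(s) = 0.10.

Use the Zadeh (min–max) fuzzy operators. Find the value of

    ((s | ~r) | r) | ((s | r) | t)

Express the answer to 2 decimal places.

0.73

~r = 1 − 0.27 = 0.73
s | ~r = max(a, b) on (0.10, 0.73) = 0.73
(s | ~r) | r = max(a, b) on (0.73, 0.27) = 0.73
s | r = max(a, b) on (0.10, 0.27) = 0.27
(s | r) | t = max(a, b) on (0.27, 0.54) = 0.54
((s | ~r) | r) | ((s | r) | t) = max(a, b) on (0.73, 0.54) = 0.73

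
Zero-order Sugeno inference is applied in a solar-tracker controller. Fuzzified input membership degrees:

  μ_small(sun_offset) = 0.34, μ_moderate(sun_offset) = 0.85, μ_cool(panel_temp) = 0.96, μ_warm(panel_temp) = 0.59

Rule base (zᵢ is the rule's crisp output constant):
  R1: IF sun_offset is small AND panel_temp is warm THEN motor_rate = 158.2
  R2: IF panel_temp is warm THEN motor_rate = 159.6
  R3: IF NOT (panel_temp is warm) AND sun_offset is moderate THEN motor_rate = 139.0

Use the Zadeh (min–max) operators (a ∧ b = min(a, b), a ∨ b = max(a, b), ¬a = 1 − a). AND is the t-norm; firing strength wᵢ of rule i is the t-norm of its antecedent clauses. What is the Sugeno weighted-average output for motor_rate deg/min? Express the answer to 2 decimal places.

152.94

R1 (z=158.2): small=0.34, warm=0.59; AND[min(a, b)] → w = 0.34
R2 (z=159.6): warm=0.59 → w = 0.59
R3 (z=139.0): ¬warm=1−0.59=0.41, moderate=0.85; AND[min(a, b)] → w = 0.41
Weighted average = (0.34·158.2 + 0.59·159.6 + 0.41·139.0) / (0.34 + 0.59 + 0.41)
  = 204.9420 / 1.3400 = 152.94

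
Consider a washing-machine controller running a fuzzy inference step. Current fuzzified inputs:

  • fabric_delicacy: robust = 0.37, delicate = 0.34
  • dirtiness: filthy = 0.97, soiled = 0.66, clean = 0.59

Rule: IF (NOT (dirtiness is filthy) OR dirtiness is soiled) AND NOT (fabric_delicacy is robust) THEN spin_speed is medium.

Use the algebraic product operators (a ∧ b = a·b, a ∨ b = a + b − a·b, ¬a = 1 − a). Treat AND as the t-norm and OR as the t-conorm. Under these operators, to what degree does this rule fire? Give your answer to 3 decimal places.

0.422

firing strength: (¬filthy=1−0.97=0.03 OR soiled=0.66) = 0.6702; AND[a·b] with ¬robust=1−0.37=0.63 → w = 0.4222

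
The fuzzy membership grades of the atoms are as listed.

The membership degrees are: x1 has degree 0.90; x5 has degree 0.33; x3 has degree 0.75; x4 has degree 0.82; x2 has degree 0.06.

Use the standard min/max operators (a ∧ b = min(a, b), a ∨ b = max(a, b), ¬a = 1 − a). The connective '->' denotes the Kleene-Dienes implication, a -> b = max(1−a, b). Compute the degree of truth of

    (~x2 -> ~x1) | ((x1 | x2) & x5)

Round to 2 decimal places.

0.33

~x2 = 1 − 0.06 = 0.94
~x1 = 1 − 0.90 = 0.10
~x2 -> ~x1  [Kleene-Dienes: max(1−a, b)] with a=0.94, b=0.10 → 0.10
x1 | x2 = max(a, b) on (0.90, 0.06) = 0.90
(x1 | x2) & x5 = min(a, b) on (0.90, 0.33) = 0.33
(~x2 -> ~x1) | ((x1 | x2) & x5) = max(a, b) on (0.10, 0.33) = 0.33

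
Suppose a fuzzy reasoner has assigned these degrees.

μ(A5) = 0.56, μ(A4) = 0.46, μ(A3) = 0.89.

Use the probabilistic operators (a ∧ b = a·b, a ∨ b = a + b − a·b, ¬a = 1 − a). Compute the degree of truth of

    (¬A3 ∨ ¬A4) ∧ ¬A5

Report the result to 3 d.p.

¬A3 = 1 − 0.8900 = 0.1100
¬A4 = 1 − 0.4600 = 0.5400
¬A3 ∨ ¬A4 = a + b − a·b on (0.1100, 0.5400) = 0.5906
¬A5 = 1 − 0.5600 = 0.4400
(¬A3 ∨ ¬A4) ∧ ¬A5 = a·b on (0.5906, 0.4400) = 0.2599

0.260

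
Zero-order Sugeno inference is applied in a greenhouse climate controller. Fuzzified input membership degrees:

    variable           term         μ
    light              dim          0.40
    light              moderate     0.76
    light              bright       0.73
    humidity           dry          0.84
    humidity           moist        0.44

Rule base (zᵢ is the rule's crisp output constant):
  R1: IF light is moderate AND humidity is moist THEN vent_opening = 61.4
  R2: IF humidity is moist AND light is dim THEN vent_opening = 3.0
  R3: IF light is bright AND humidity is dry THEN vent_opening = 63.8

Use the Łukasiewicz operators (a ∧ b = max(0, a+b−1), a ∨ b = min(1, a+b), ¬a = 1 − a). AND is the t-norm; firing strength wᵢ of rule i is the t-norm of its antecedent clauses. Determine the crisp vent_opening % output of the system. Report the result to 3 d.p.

R1 (z=61.4): moderate=0.76, moist=0.44; AND[max(0, a+b−1)] → w = 0.20
R2 (z=3.0): moist=0.44, dim=0.40; AND[max(0, a+b−1)] → w = 0.00
R3 (z=63.8): bright=0.73, dry=0.84; AND[max(0, a+b−1)] → w = 0.57
Weighted average = (0.20·61.4 + 0.00·3.0 + 0.57·63.8) / (0.20 + 0.00 + 0.57)
  = 48.6460 / 0.7700 = 63.177

63.177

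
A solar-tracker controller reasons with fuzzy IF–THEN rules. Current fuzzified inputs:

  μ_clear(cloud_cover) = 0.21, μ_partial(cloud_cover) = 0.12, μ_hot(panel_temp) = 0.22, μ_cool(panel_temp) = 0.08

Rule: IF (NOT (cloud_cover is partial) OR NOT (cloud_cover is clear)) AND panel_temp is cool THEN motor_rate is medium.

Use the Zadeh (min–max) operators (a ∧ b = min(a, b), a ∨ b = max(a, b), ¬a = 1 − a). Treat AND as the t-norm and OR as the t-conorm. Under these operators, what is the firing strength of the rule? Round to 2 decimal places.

0.08

firing strength: (¬partial=1−0.12=0.88 OR ¬clear=1−0.21=0.79) = 0.88; AND[min(a, b)] with cool=0.08 → w = 0.08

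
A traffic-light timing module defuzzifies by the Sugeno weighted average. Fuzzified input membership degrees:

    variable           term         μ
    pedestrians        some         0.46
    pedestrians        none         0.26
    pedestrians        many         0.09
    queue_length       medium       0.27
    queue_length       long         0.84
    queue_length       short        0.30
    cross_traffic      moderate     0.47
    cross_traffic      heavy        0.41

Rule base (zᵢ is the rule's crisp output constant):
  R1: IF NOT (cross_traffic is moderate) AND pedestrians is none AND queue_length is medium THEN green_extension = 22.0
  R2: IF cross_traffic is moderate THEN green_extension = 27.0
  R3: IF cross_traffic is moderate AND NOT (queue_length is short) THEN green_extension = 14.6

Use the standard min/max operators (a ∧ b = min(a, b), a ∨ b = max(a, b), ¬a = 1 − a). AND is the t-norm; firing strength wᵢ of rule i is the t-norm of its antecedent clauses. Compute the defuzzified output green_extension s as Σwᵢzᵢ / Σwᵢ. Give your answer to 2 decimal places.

R1 (z=22.0): ¬moderate=1−0.47=0.53, none=0.26, medium=0.27; AND[min(a, b)] → w = 0.26
R2 (z=27.0): moderate=0.47 → w = 0.47
R3 (z=14.6): moderate=0.47, ¬short=1−0.30=0.70; AND[min(a, b)] → w = 0.47
Weighted average = (0.26·22.0 + 0.47·27.0 + 0.47·14.6) / (0.26 + 0.47 + 0.47)
  = 25.2720 / 1.2000 = 21.06

21.06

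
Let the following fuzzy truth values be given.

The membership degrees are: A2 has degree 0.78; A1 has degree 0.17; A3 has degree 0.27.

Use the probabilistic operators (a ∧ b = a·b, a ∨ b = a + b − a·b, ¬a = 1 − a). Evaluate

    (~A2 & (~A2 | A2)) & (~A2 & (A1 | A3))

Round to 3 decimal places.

~A2 = 1 − 0.7800 = 0.2200
~A2 = 1 − 0.7800 = 0.2200
~A2 | A2 = a + b − a·b on (0.2200, 0.7800) = 0.8284
~A2 & (~A2 | A2) = a·b on (0.2200, 0.8284) = 0.1822
~A2 = 1 − 0.7800 = 0.2200
A1 | A3 = a + b − a·b on (0.1700, 0.2700) = 0.3941
~A2 & (A1 | A3) = a·b on (0.2200, 0.3941) = 0.0867
(~A2 & (~A2 | A2)) & (~A2 & (A1 | A3)) = a·b on (0.1822, 0.0867) = 0.0158

0.016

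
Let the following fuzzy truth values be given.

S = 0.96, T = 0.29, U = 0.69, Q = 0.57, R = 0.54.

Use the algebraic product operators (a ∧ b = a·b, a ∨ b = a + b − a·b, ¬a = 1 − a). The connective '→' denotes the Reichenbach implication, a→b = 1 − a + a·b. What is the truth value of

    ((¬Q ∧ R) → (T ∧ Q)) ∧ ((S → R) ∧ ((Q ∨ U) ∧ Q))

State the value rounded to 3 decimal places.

0.222

¬Q = 1 − 0.5700 = 0.4300
¬Q ∧ R = a·b on (0.4300, 0.5400) = 0.2322
T ∧ Q = a·b on (0.2900, 0.5700) = 0.1653
(¬Q ∧ R) → (T ∧ Q)  [Reichenbach: 1 − a + a·b] with a=0.2322, b=0.1653 → 0.8062
S → R  [Reichenbach: 1 − a + a·b] with a=0.9600, b=0.5400 → 0.5584
Q ∨ U = a + b − a·b on (0.5700, 0.6900) = 0.8667
(Q ∨ U) ∧ Q = a·b on (0.8667, 0.5700) = 0.4940
(S → R) ∧ ((Q ∨ U) ∧ Q) = a·b on (0.5584, 0.4940) = 0.2759
((¬Q ∧ R) → (T ∧ Q)) ∧ ((S → R) ∧ ((Q ∨ U) ∧ Q)) = a·b on (0.8062, 0.2759) = 0.2224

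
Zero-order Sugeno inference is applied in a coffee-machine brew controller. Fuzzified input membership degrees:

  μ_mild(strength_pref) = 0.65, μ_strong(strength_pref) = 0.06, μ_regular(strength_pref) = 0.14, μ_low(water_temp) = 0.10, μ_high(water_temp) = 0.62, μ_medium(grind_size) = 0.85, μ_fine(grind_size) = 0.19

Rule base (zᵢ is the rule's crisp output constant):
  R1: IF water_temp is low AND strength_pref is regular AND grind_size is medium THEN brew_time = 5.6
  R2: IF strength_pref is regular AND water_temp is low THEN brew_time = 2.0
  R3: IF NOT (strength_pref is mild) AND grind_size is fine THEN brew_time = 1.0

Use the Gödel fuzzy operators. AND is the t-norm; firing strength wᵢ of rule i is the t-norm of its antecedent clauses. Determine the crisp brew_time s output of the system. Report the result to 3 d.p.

R1 (z=5.6): low=0.10, regular=0.14, medium=0.85; AND[min(a, b)] → w = 0.10
R2 (z=2.0): regular=0.14, low=0.10; AND[min(a, b)] → w = 0.10
R3 (z=1.0): ¬mild=1−0.65=0.35, fine=0.19; AND[min(a, b)] → w = 0.19
Weighted average = (0.10·5.6 + 0.10·2.0 + 0.19·1.0) / (0.10 + 0.10 + 0.19)
  = 0.9500 / 0.3900 = 2.436

2.436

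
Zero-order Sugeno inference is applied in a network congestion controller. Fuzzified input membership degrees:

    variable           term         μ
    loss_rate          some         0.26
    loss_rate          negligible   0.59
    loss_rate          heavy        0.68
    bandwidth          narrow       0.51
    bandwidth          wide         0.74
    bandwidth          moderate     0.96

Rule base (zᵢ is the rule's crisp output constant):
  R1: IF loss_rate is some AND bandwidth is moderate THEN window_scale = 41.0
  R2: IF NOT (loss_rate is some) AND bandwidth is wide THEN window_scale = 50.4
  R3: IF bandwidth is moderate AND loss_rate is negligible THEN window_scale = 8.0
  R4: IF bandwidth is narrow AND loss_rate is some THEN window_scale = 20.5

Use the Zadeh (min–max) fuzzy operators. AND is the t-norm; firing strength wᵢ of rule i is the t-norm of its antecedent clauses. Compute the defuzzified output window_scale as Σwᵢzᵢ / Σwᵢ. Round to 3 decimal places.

31.355

R1 (z=41.0): some=0.26, moderate=0.96; AND[min(a, b)] → w = 0.26
R2 (z=50.4): ¬some=1−0.26=0.74, wide=0.74; AND[min(a, b)] → w = 0.74
R3 (z=8.0): moderate=0.96, negligible=0.59; AND[min(a, b)] → w = 0.59
R4 (z=20.5): narrow=0.51, some=0.26; AND[min(a, b)] → w = 0.26
Weighted average = (0.26·41.0 + 0.74·50.4 + 0.59·8.0 + 0.26·20.5) / (0.26 + 0.74 + 0.59 + 0.26)
  = 58.0060 / 1.8500 = 31.355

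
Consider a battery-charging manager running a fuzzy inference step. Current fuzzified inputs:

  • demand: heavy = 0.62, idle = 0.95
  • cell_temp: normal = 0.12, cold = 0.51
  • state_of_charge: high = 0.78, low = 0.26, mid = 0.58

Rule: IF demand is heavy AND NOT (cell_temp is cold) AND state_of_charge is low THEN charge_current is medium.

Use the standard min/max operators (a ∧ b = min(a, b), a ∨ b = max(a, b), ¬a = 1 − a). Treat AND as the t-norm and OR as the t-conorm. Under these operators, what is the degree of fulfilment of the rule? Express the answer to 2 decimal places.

0.26

firing strength: heavy=0.62, ¬cold=1−0.51=0.49, low=0.26; AND[min(a, b)] → w = 0.26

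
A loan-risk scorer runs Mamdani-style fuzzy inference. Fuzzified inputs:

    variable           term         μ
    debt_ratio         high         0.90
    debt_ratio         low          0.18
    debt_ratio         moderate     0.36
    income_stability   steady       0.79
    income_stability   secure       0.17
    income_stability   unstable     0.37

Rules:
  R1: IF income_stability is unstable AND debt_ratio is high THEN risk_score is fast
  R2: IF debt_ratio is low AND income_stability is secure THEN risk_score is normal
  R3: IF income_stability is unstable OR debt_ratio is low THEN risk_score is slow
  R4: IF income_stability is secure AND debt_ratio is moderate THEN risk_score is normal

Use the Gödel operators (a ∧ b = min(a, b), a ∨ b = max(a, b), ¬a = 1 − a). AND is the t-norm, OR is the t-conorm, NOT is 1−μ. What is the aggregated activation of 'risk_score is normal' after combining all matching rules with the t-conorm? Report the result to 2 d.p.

0.17

R1: unstable=0.37, high=0.90; AND[min(a, b)] → w = 0.37
R2: low=0.18, secure=0.17; AND[min(a, b)] → w = 0.17
R3: unstable=0.37, low=0.18; OR[max(a, b)] → w = 0.37
R4: secure=0.17, moderate=0.36; AND[min(a, b)] → w = 0.17
Rules with consequent 'normal': {R2, R4} → strengths 0.17, 0.17
Aggregate via t-conorm [max(a, b)]: 0.17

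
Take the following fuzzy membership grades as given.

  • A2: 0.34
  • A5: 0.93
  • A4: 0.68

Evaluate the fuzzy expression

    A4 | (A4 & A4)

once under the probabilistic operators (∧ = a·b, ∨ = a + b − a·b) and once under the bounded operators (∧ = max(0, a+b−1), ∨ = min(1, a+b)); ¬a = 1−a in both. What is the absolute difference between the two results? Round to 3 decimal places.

Under probabilistic:
  A4 & A4 = a·b on (0.6800, 0.6800) = 0.4624
  A4 | (A4 & A4) = a + b − a·b on (0.6800, 0.4624) = 0.8280
  → value = 0.8280
Under bounded:
  A4 & A4 = max(0, a+b−1) on (0.68, 0.68) = 0.36
  A4 | (A4 & A4) = min(1, a+b) on (0.68, 0.36) = 1.00
  → value = 1.0000
|0.8280 − 1.0000| = 0.172

0.172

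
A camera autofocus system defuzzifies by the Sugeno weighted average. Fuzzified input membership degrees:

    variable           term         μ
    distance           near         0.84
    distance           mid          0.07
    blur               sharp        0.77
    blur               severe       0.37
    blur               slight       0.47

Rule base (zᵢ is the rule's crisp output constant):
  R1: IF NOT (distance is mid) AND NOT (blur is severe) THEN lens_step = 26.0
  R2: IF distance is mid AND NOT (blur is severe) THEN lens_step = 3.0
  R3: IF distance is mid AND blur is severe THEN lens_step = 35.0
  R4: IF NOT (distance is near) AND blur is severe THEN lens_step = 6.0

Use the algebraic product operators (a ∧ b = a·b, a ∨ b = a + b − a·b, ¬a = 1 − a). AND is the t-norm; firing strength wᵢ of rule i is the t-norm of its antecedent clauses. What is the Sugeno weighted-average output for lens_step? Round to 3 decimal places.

23.252

R1 (z=26.0): ¬mid=1−0.07=0.93, ¬severe=1−0.37=0.63; AND[a·b] → w = 0.5859
R2 (z=3.0): mid=0.07, ¬severe=1−0.37=0.63; AND[a·b] → w = 0.0441
R3 (z=35.0): mid=0.07, severe=0.37; AND[a·b] → w = 0.0259
R4 (z=6.0): ¬near=1−0.84=0.16, severe=0.37; AND[a·b] → w = 0.0592
Weighted average = (0.5859·26.0 + 0.0441·3.0 + 0.0259·35.0 + 0.0592·6.0) / (0.5859 + 0.0441 + 0.0259 + 0.0592)
  = 16.6274 / 0.7151 = 23.252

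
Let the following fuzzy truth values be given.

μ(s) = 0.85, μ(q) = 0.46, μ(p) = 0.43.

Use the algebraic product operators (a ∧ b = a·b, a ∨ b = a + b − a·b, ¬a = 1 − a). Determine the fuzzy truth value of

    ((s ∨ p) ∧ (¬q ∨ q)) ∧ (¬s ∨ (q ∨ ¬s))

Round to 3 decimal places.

0.419

s ∨ p = a + b − a·b on (0.8500, 0.4300) = 0.9145
¬q = 1 − 0.4600 = 0.5400
¬q ∨ q = a + b − a·b on (0.5400, 0.4600) = 0.7516
(s ∨ p) ∧ (¬q ∨ q) = a·b on (0.9145, 0.7516) = 0.6873
¬s = 1 − 0.8500 = 0.1500
¬s = 1 − 0.8500 = 0.1500
q ∨ ¬s = a + b − a·b on (0.4600, 0.1500) = 0.5410
¬s ∨ (q ∨ ¬s) = a + b − a·b on (0.1500, 0.5410) = 0.6099
((s ∨ p) ∧ (¬q ∨ q)) ∧ (¬s ∨ (q ∨ ¬s)) = a·b on (0.6873, 0.6099) = 0.4192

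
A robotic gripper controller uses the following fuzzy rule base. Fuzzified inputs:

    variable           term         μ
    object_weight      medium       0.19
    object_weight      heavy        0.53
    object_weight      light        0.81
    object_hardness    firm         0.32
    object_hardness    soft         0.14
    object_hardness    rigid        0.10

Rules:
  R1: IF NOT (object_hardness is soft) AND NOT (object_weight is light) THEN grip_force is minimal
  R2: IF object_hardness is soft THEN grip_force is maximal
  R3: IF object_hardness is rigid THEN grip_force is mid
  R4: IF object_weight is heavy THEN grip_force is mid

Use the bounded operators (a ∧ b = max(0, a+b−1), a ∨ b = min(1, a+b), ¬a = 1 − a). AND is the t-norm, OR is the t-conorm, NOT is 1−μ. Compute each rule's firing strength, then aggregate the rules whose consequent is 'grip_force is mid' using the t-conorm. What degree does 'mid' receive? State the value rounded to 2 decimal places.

R1: ¬soft=1−0.14=0.86, ¬light=1−0.81=0.19; AND[max(0, a+b−1)] → w = 0.05
R2: soft=0.14 → w = 0.14
R3: rigid=0.10 → w = 0.10
R4: heavy=0.53 → w = 0.53
Rules with consequent 'mid': {R3, R4} → strengths 0.10, 0.53
Aggregate via t-conorm [min(1, a+b)]: 0.63

0.63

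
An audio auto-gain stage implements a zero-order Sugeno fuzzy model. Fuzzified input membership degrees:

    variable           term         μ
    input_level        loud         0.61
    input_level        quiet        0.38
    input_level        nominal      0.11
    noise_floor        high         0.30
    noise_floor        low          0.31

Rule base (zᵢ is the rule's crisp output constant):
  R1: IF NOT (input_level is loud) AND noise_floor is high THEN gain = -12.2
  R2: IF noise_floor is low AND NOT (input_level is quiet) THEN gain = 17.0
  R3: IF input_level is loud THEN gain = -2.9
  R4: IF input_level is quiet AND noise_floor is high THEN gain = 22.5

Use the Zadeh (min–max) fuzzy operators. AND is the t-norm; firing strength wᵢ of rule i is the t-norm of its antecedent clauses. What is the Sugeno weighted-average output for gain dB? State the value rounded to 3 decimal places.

R1 (z=-12.2): ¬loud=1−0.61=0.39, high=0.30; AND[min(a, b)] → w = 0.30
R2 (z=17.0): low=0.31, ¬quiet=1−0.38=0.62; AND[min(a, b)] → w = 0.31
R3 (z=-2.9): loud=0.61 → w = 0.61
R4 (z=22.5): quiet=0.38, high=0.30; AND[min(a, b)] → w = 0.30
Weighted average = (0.30·-12.2 + 0.31·17.0 + 0.61·-2.9 + 0.30·22.5) / (0.30 + 0.31 + 0.61 + 0.30)
  = 6.5910 / 1.5200 = 4.336

4.336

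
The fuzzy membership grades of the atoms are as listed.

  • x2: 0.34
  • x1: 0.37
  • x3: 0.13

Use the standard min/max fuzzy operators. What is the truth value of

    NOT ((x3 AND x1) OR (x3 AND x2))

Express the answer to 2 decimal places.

0.87

x3 AND x1 = min(a, b) on (0.13, 0.37) = 0.13
x3 AND x2 = min(a, b) on (0.13, 0.34) = 0.13
(x3 AND x1) OR (x3 AND x2) = max(a, b) on (0.13, 0.13) = 0.13
NOT ((x3 AND x1) OR (x3 AND x2)) = 1 − 0.13 = 0.87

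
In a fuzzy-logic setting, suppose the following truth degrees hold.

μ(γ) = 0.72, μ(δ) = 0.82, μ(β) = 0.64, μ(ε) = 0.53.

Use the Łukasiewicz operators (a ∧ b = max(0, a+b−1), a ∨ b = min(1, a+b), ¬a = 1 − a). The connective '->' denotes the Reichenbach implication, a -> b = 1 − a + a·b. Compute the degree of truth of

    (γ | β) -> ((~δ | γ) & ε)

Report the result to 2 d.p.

0.43

γ | β = min(1, a+b) on (0.72, 0.64) = 1.00
~δ = 1 − 0.82 = 0.18
~δ | γ = min(1, a+b) on (0.18, 0.72) = 0.90
(~δ | γ) & ε = max(0, a+b−1) on (0.90, 0.53) = 0.43
(γ | β) -> ((~δ | γ) & ε)  [Reichenbach: 1 − a + a·b] with a=1.00, b=0.43 → 0.43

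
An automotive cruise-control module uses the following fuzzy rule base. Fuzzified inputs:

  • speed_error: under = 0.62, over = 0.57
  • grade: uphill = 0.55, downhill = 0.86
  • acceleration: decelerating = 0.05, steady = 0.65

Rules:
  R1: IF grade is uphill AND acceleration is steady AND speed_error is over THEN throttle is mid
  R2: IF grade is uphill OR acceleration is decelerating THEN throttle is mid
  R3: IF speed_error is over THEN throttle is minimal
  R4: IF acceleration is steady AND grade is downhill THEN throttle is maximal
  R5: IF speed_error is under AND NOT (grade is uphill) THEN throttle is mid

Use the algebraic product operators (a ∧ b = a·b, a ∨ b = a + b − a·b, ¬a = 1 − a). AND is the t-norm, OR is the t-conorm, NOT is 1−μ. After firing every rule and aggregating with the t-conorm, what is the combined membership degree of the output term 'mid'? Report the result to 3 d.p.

R1: uphill=0.55, steady=0.65, over=0.57; AND[a·b] → w = 0.2038
R2: uphill=0.55, decelerating=0.05; OR[a + b − a·b] → w = 0.5725
R3: over=0.57 → w = 0.5700
R4: steady=0.65, downhill=0.86; AND[a·b] → w = 0.5590
R5: under=0.62, ¬uphill=1−0.55=0.45; AND[a·b] → w = 0.2790
Rules with consequent 'mid': {R1, R2, R5} → strengths 0.2038, 0.5725, 0.2790
Aggregate via t-conorm [a + b − a·b]: 0.7546

0.755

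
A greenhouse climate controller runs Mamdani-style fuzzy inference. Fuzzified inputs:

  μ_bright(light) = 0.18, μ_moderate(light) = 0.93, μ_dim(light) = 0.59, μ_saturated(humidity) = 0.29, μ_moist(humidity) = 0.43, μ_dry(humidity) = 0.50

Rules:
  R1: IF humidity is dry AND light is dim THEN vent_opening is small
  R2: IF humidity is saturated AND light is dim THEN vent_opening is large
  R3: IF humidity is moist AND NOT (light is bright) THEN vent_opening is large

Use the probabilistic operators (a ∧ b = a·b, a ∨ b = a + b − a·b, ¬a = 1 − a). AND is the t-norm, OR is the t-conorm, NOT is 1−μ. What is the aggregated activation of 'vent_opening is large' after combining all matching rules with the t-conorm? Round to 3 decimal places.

R1: dry=0.50, dim=0.59; AND[a·b] → w = 0.2950
R2: saturated=0.29, dim=0.59; AND[a·b] → w = 0.1711
R3: moist=0.43, ¬bright=1−0.18=0.82; AND[a·b] → w = 0.3526
Rules with consequent 'large': {R2, R3} → strengths 0.1711, 0.3526
Aggregate via t-conorm [a + b − a·b]: 0.4634

0.463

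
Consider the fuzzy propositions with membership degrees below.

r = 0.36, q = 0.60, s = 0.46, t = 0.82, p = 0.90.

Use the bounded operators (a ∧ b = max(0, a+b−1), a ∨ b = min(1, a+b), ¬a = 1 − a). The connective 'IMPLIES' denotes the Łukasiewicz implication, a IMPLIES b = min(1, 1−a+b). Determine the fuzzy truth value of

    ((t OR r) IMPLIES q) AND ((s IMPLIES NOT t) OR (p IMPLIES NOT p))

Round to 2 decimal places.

t OR r = min(1, a+b) on (0.82, 0.36) = 1.00
(t OR r) IMPLIES q  [Łukasiewicz: min(1, 1−a+b)] with a=1.00, b=0.60 → 0.60
NOT t = 1 − 0.82 = 0.18
s IMPLIES NOT t  [Łukasiewicz: min(1, 1−a+b)] with a=0.46, b=0.18 → 0.72
NOT p = 1 − 0.90 = 0.10
p IMPLIES NOT p  [Łukasiewicz: min(1, 1−a+b)] with a=0.90, b=0.10 → 0.20
(s IMPLIES NOT t) OR (p IMPLIES NOT p) = min(1, a+b) on (0.72, 0.20) = 0.92
((t OR r) IMPLIES q) AND ((s IMPLIES NOT t) OR (p IMPLIES NOT p)) = max(0, a+b−1) on (0.60, 0.92) = 0.52

0.52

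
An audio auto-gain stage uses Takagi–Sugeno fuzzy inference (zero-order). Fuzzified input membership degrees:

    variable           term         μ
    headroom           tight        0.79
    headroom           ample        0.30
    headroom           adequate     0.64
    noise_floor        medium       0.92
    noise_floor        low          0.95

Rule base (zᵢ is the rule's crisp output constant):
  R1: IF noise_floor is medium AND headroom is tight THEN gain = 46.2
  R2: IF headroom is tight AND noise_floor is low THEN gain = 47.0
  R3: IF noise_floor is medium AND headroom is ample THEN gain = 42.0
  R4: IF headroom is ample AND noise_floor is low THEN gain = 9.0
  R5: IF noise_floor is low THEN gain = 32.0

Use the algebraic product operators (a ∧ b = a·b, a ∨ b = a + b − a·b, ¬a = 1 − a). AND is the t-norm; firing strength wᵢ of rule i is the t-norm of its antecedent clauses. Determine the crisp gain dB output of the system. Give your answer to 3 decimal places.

37.951

R1 (z=46.2): medium=0.92, tight=0.79; AND[a·b] → w = 0.7268
R2 (z=47.0): tight=0.79, low=0.95; AND[a·b] → w = 0.7505
R3 (z=42.0): medium=0.92, ample=0.30; AND[a·b] → w = 0.2760
R4 (z=9.0): ample=0.30, low=0.95; AND[a·b] → w = 0.2850
R5 (z=32.0): low=0.95 → w = 0.9500
Weighted average = (0.7268·46.2 + 0.7505·47.0 + 0.2760·42.0 + 0.2850·9.0 + 0.9500·32.0) / (0.7268 + 0.7505 + 0.2760 + 0.2850 + 0.9500)
  = 113.4087 / 2.9883 = 37.951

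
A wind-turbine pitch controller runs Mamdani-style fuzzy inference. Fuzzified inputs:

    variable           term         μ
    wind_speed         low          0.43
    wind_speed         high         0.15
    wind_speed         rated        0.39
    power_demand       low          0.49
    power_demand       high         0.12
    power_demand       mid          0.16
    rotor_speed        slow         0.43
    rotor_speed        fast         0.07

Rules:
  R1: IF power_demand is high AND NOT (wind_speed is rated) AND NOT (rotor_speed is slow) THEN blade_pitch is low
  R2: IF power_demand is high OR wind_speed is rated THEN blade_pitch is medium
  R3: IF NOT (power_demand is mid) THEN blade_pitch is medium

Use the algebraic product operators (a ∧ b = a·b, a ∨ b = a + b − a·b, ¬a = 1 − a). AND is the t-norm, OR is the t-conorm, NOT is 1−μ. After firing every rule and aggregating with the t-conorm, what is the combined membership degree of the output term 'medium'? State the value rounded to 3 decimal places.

R1: high=0.12, ¬rated=1−0.39=0.61, ¬slow=1−0.43=0.57; AND[a·b] → w = 0.0417
R2: high=0.12, rated=0.39; OR[a + b − a·b] → w = 0.4632
R3: ¬mid=1−0.16=0.84 → w = 0.8400
Rules with consequent 'medium': {R2, R3} → strengths 0.4632, 0.8400
Aggregate via t-conorm [a + b − a·b]: 0.9141

0.914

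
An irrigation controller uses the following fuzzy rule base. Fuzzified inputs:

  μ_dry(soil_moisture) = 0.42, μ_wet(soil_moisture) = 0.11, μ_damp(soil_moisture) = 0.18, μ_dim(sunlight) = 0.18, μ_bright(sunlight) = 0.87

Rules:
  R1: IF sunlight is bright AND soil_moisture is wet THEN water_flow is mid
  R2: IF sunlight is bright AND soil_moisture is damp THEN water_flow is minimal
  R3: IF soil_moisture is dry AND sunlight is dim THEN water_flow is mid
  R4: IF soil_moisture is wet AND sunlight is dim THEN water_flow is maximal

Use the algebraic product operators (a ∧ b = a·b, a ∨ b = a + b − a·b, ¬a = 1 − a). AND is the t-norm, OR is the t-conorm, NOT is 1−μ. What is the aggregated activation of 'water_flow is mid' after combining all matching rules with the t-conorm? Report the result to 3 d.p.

0.164

R1: bright=0.87, wet=0.11; AND[a·b] → w = 0.0957
R2: bright=0.87, damp=0.18; AND[a·b] → w = 0.1566
R3: dry=0.42, dim=0.18; AND[a·b] → w = 0.0756
R4: wet=0.11, dim=0.18; AND[a·b] → w = 0.0198
Rules with consequent 'mid': {R1, R3} → strengths 0.0957, 0.0756
Aggregate via t-conorm [a + b − a·b]: 0.1641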